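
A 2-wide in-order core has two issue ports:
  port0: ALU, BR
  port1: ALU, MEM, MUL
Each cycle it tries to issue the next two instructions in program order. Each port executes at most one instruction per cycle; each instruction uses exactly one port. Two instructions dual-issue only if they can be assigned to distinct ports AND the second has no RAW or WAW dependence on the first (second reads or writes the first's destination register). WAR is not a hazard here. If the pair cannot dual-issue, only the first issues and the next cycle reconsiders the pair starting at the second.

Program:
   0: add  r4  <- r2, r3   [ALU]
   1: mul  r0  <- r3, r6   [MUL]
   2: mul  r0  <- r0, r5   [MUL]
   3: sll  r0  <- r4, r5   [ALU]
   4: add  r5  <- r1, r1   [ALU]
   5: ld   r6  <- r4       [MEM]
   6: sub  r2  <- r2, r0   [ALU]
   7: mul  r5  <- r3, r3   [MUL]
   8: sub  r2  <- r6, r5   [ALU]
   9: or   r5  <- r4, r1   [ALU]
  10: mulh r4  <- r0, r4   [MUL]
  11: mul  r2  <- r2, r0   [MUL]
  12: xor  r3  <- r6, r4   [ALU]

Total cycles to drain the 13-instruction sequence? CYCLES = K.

  cy0 -> i0/i1 (add.ALU mul.MUL) 2-wide
  cy1 -> i2 (mul.MUL) WAW r0
  cy2 -> i3/i4 (sll.ALU add.ALU) 2-wide
  cy3 -> i5/i6 (ld.MEM sub.ALU) 2-wide
  cy4 -> i7 (mul.MUL) RAW r5
  cy5 -> i8/i9 (sub.ALU or.ALU) 2-wide
  cy6 -> i10 (mulh.MUL) no-port MUL/MUL
  cy7 -> i11/i12 (mul.MUL xor.ALU) 2-wide

CYCLES = 8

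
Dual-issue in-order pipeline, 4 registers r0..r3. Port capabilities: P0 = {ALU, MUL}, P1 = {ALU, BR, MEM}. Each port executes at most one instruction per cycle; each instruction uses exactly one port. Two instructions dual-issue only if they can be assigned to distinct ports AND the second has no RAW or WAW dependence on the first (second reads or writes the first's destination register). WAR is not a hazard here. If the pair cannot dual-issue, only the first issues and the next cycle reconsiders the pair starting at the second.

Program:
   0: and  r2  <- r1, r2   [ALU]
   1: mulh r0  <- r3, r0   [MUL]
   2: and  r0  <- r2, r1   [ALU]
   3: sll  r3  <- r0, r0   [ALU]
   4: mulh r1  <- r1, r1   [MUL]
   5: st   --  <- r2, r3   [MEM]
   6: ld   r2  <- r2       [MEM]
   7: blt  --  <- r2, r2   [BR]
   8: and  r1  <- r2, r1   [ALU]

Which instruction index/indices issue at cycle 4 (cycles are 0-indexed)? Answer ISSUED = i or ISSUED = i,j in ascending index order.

0. and.ALU/mulh.MUL @i0,i1  | 2-wide
1. and.ALU @i2  | RAW r0
2. sll.ALU/mulh.MUL @i3,i4  | 2-wide
3. st.MEM @i5  | no-port MEM/MEM
4. ld.MEM @i6  | no-port MEM/BR
5. blt.BR/and.ALU @i7,i8  | 2-wide

ISSUED = 6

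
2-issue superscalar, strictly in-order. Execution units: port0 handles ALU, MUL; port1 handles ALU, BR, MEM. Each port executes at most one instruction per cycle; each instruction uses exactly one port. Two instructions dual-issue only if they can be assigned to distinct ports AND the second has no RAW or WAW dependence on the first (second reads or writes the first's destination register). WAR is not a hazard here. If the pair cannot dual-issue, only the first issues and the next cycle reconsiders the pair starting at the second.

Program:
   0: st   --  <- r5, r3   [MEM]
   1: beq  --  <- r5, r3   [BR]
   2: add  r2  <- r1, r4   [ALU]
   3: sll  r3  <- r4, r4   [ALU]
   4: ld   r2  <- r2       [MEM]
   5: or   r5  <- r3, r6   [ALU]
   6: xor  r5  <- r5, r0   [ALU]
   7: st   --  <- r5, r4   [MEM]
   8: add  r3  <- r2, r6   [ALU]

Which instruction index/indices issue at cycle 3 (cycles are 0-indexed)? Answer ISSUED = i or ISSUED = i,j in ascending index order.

ISSUED = 5

#0 head=0: st i0 no-port MEM/BR
#1 head=1: beq+add i1/i2 2-wide
#2 head=3: sll+ld i3/i4 2-wide
#3 head=5: or i5 RAW+WAW r5
#4 head=6: xor i6 RAW r5
#5 head=7: st+add i7/i8 2-wide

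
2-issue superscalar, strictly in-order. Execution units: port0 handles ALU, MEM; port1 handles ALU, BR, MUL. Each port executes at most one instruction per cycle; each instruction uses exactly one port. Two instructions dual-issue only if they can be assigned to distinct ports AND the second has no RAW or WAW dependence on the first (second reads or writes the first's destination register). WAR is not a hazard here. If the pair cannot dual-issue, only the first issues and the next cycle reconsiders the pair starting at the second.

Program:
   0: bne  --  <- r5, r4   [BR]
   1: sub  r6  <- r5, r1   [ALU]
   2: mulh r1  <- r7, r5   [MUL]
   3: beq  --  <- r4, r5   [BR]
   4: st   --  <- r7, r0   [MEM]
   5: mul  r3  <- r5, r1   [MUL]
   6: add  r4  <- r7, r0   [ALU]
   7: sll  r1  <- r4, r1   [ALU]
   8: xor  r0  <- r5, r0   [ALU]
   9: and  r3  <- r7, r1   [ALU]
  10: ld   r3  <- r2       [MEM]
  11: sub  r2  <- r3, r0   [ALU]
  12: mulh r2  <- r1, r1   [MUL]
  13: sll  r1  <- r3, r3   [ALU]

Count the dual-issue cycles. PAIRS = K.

t=0 i0&i1:bne/sub ; pair
t=1 i2:mulh ; no-port MUL/BR
t=2 i3&i4:beq/st ; pair
t=3 i5&i6:mul/add ; pair
t=4 i7&i8:sll/xor ; pair
t=5 i9:and ; WAW r3
t=6 i10:ld ; RAW r3
t=7 i11:sub ; WAW r2
t=8 i12&i13:mulh/sll ; pair

PAIRS = 5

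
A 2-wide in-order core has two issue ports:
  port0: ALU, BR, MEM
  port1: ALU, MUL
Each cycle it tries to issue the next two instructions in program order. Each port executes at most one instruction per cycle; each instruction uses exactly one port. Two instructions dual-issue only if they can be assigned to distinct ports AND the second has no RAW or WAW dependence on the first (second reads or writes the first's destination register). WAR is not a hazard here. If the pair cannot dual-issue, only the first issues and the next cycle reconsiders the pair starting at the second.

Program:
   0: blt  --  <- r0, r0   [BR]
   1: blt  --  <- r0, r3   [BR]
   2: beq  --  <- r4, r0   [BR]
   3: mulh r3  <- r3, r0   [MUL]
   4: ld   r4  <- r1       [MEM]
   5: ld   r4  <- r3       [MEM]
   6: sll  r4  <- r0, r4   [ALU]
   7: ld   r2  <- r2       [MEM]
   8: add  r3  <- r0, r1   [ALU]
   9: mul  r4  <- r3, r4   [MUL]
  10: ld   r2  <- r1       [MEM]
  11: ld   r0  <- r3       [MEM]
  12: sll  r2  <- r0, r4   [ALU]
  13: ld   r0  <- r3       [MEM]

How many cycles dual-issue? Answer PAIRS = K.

#0 head=0: blt i0 no-port BR/BR
#1 head=1: blt i1 no-port BR/BR
#2 head=2: beq/mulh i2,i3 pair
#3 head=4: ld i4 no-port MEM/MEM
#4 head=5: ld i5 RAW+WAW r4
#5 head=6: sll/ld i6,i7 pair
#6 head=8: add i8 RAW r3
#7 head=9: mul/ld i9,i10 pair
#8 head=11: ld i11 RAW r0
#9 head=12: sll/ld i12,i13 pair

PAIRS = 4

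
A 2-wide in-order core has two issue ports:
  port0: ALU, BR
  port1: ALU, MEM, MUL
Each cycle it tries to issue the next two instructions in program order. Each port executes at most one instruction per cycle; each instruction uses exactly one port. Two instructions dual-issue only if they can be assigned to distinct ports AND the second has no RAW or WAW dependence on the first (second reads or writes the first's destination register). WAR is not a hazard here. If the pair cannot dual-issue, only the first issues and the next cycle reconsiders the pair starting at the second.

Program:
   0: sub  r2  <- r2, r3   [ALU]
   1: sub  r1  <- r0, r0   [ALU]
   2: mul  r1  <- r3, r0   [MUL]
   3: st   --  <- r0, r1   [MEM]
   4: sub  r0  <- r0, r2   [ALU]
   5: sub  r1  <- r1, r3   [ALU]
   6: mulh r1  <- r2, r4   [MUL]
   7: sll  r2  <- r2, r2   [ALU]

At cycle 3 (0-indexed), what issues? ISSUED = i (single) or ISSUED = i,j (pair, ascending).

  cy0 -> i0/i1 (sub/sub) 2-wide
  cy1 -> i2 (mul) no-port MUL/MEM
  cy2 -> i3/i4 (st/sub) 2-wide
  cy3 -> i5 (sub) WAW r1
  cy4 -> i6/i7 (mulh/sll) 2-wide

ISSUED = 5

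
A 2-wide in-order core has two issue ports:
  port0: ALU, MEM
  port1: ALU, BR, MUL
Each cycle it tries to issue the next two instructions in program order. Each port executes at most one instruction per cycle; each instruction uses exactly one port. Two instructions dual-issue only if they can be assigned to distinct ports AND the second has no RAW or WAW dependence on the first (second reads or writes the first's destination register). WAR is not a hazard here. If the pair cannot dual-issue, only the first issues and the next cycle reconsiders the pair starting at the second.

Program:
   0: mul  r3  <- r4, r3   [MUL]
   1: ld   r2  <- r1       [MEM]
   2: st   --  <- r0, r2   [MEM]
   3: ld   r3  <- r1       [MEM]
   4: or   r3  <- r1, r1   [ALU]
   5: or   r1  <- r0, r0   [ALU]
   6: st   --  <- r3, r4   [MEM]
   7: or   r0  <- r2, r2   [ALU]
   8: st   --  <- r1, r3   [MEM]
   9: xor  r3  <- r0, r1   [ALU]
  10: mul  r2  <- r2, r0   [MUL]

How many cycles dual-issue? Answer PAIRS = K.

#0 head=0: mul.MUL;ld.MEM i0,i1 dual
#1 head=2: st.MEM i2 no-port MEM/MEM
#2 head=3: ld.MEM i3 WAW r3
#3 head=4: or.ALU;or.ALU i4,i5 dual
#4 head=6: st.MEM;or.ALU i6,i7 dual
#5 head=8: st.MEM;xor.ALU i8,i9 dual
#6 head=10: mul.MUL i10 tail

PAIRS = 4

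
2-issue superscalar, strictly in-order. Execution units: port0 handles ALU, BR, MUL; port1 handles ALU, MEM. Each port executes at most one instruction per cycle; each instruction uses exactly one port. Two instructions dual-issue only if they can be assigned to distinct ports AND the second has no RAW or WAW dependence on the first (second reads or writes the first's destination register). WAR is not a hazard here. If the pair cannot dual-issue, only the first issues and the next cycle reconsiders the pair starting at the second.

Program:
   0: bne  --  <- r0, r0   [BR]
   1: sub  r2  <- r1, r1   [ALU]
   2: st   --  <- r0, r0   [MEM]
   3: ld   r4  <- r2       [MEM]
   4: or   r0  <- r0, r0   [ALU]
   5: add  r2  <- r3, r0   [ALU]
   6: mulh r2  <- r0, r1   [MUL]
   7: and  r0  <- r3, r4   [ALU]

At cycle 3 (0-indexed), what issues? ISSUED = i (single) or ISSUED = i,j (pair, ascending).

ISSUED = 5

0. bne.BR/sub.ALU @i0,i1  | pair
1. st.MEM @i2  | no-port MEM/MEM
2. ld.MEM/or.ALU @i3,i4  | pair
3. add.ALU @i5  | WAW r2
4. mulh.MUL/and.ALU @i6,i7  | pair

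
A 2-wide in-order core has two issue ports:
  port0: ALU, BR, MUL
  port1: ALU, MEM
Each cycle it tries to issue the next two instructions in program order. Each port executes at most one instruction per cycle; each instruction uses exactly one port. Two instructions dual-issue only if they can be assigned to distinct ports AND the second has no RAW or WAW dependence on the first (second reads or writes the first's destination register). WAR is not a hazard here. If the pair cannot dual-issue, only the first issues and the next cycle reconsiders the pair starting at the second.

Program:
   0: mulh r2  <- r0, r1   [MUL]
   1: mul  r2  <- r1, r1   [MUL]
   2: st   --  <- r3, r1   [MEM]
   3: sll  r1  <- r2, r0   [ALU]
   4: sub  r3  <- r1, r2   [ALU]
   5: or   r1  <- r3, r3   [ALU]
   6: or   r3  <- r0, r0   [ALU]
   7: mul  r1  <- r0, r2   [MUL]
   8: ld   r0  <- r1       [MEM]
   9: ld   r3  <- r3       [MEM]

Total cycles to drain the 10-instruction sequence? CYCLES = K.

CYCLES = 8

#0 head=0: mulh.MUL i0 no-port MUL/MUL
#1 head=1: mul.MUL+st.MEM i1/i2 pair
#2 head=3: sll.ALU i3 RAW r1
#3 head=4: sub.ALU i4 RAW r3
#4 head=5: or.ALU+or.ALU i5/i6 pair
#5 head=7: mul.MUL i7 RAW r1
#6 head=8: ld.MEM i8 no-port MEM/MEM
#7 head=9: ld.MEM i9 tail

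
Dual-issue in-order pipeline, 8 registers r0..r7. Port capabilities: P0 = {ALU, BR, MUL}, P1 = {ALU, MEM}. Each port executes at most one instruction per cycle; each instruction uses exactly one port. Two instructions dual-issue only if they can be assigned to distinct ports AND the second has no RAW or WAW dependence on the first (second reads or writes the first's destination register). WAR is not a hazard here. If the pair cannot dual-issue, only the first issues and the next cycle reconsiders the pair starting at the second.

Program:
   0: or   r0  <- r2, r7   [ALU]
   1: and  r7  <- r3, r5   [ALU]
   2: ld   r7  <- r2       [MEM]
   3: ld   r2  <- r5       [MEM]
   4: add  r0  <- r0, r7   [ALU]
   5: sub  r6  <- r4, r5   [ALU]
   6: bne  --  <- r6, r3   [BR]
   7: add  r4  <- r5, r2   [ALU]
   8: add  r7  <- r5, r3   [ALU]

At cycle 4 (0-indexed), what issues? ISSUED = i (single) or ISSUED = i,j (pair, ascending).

#0 head=0: or and i0,i1 pair
#1 head=2: ld i2 no-port MEM/MEM
#2 head=3: ld add i3,i4 pair
#3 head=5: sub i5 RAW r6
#4 head=6: bne add i6,i7 pair
#5 head=8: add i8 tail

ISSUED = 6,7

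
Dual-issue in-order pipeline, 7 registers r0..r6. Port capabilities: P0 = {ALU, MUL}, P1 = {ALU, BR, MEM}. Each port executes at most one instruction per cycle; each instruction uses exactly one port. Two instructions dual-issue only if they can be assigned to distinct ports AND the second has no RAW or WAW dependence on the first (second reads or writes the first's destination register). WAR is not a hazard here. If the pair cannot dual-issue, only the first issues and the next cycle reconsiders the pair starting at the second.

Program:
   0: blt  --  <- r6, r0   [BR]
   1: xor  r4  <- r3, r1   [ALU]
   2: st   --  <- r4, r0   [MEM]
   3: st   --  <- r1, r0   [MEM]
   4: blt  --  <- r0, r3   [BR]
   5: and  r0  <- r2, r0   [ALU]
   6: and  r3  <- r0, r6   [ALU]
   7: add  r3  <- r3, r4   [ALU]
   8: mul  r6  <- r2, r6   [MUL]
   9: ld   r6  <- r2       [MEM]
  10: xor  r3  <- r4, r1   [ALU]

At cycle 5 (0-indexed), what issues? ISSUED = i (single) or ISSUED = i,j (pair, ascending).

0. blt.BR;xor.ALU @i0/i1  | 2-wide
1. st.MEM @i2  | no-port MEM/MEM
2. st.MEM @i3  | no-port MEM/BR
3. blt.BR;and.ALU @i4/i5  | 2-wide
4. and.ALU @i6  | RAW+WAW r3
5. add.ALU;mul.MUL @i7/i8  | 2-wide
6. ld.MEM;xor.ALU @i9/i10  | 2-wide

ISSUED = 7,8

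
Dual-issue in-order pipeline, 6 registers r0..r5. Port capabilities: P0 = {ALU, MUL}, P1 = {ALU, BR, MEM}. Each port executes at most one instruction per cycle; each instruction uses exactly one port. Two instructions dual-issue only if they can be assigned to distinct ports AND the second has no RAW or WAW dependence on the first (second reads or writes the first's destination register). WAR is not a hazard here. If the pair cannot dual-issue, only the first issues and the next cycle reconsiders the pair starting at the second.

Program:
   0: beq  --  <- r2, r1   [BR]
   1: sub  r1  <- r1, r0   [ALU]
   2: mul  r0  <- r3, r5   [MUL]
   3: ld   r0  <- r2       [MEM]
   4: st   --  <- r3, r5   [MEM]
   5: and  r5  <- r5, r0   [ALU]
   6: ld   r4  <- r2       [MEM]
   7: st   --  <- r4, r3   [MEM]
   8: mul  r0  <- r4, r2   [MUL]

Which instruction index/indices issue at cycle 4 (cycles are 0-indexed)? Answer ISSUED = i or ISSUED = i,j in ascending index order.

ISSUED = 6

0. beq.BR+sub.ALU @i0,i1  | dual
1. mul.MUL @i2  | WAW r0
2. ld.MEM @i3  | no-port MEM/MEM
3. st.MEM+and.ALU @i4,i5  | dual
4. ld.MEM @i6  | no-port MEM/MEM
5. st.MEM+mul.MUL @i7,i8  | dual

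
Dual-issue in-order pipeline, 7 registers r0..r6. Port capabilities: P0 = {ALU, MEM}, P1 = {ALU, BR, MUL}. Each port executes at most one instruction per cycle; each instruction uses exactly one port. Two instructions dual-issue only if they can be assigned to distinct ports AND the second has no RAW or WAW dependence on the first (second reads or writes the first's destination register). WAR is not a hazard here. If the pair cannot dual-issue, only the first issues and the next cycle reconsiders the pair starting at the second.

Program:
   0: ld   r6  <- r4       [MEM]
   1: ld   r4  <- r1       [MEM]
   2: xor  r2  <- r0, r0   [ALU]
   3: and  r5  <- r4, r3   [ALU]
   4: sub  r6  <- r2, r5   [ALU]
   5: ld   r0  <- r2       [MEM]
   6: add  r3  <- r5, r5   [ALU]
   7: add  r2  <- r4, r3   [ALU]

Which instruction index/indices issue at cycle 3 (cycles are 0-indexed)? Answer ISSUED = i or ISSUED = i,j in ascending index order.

ISSUED = 4,5

#0 head=0: ld i0 no-port MEM/MEM
#1 head=1: ld+xor i1&i2 pair
#2 head=3: and i3 RAW r5
#3 head=4: sub+ld i4&i5 pair
#4 head=6: add i6 RAW r3
#5 head=7: add i7 tail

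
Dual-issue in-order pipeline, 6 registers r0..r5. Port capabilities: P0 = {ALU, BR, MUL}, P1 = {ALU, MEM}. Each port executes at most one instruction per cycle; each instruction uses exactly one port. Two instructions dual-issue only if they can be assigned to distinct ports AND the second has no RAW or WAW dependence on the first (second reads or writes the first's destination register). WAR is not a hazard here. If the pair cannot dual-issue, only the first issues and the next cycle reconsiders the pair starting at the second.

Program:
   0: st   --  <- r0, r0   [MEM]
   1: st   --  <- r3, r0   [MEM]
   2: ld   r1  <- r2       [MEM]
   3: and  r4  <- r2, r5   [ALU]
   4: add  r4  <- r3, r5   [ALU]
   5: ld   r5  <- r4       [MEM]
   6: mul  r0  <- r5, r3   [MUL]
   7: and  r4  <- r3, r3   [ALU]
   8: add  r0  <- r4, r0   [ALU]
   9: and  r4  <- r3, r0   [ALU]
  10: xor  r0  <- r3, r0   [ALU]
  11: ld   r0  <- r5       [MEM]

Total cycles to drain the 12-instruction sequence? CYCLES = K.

CYCLES = 9

0. st.MEM @i0  | no-port MEM/MEM
1. st.MEM @i1  | no-port MEM/MEM
2. ld.MEM and.ALU @i2,i3  | pair
3. add.ALU @i4  | RAW r4
4. ld.MEM @i5  | RAW r5
5. mul.MUL and.ALU @i6,i7  | pair
6. add.ALU @i8  | RAW r0
7. and.ALU xor.ALU @i9,i10  | pair
8. ld.MEM @i11  | tail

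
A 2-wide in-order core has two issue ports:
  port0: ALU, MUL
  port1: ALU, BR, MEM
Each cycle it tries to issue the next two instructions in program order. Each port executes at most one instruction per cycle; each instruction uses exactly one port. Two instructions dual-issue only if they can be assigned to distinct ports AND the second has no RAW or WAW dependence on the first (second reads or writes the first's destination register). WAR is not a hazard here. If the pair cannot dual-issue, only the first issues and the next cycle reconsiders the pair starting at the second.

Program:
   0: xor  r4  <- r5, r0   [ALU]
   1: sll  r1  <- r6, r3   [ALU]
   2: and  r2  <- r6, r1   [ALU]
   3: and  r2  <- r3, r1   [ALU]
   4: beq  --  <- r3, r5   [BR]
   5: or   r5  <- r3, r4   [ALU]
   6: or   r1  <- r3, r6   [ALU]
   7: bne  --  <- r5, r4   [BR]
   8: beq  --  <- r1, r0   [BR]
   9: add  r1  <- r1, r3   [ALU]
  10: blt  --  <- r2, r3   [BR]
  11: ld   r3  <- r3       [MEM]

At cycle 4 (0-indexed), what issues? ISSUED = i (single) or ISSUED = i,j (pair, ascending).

ISSUED = 7

[0] i0,i1  xor.ALU/sll.ALU  -- dual
[1] i2  and.ALU  -- WAW r2
[2] i3,i4  and.ALU/beq.BR  -- dual
[3] i5,i6  or.ALU/or.ALU  -- dual
[4] i7  bne.BR  -- no-port BR/BR
[5] i8,i9  beq.BR/add.ALU  -- dual
[6] i10  blt.BR  -- no-port BR/MEM
[7] i11  ld.MEM  -- tail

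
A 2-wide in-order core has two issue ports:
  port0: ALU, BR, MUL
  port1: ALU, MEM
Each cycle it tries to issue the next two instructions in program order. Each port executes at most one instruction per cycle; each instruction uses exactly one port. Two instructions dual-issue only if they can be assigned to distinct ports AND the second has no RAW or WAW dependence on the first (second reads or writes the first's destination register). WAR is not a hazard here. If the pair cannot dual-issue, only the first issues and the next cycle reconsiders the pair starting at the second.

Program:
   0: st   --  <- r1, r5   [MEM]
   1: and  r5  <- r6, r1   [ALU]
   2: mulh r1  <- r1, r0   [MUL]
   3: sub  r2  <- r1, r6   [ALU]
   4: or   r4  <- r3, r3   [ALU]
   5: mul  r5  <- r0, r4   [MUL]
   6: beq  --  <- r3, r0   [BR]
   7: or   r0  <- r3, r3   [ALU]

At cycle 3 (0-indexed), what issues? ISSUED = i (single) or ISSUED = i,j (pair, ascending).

c0: i0,i1 st and  2-wide
c1: i2 mulh  RAW r1
c2: i3,i4 sub or  2-wide
c3: i5 mul  no-port MUL/BR
c4: i6,i7 beq or  2-wide

ISSUED = 5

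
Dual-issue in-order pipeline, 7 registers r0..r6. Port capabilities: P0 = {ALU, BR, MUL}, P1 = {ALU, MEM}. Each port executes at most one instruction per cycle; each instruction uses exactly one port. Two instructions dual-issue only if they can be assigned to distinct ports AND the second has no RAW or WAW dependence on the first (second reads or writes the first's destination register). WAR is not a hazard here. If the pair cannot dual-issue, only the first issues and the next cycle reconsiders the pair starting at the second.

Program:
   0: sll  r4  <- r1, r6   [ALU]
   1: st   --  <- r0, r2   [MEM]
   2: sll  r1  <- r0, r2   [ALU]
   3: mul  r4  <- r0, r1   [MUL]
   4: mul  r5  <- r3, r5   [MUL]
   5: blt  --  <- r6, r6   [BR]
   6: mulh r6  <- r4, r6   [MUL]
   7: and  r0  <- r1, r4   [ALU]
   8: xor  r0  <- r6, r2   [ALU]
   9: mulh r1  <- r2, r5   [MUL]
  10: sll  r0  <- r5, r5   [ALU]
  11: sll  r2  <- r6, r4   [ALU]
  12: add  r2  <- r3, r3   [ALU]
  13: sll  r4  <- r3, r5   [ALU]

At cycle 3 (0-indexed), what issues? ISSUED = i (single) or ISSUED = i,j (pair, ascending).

c0: i0+i1 sll st  2-wide
c1: i2 sll  RAW r1
c2: i3 mul  no-port MUL/MUL
c3: i4 mul  no-port MUL/BR
c4: i5 blt  no-port BR/MUL
c5: i6+i7 mulh and  2-wide
c6: i8+i9 xor mulh  2-wide
c7: i10+i11 sll sll  2-wide
c8: i12+i13 add sll  2-wide

ISSUED = 4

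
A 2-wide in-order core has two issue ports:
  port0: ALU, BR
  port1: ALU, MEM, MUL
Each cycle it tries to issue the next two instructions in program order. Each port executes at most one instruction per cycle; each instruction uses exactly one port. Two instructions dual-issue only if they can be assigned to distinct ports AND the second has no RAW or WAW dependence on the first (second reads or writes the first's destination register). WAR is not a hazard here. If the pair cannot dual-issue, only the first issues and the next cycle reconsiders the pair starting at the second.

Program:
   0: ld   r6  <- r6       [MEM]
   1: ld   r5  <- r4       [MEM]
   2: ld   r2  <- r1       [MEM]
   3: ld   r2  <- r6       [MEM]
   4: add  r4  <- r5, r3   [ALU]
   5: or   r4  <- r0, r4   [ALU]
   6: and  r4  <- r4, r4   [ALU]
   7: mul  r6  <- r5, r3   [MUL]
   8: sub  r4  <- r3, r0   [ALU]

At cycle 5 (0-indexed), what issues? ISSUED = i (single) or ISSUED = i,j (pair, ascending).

  cy0 -> i0 (ld) no-port MEM/MEM
  cy1 -> i1 (ld) no-port MEM/MEM
  cy2 -> i2 (ld) no-port MEM/MEM
  cy3 -> i3+i4 (ld/add) 2-wide
  cy4 -> i5 (or) RAW+WAW r4
  cy5 -> i6+i7 (and/mul) 2-wide
  cy6 -> i8 (sub) tail

ISSUED = 6,7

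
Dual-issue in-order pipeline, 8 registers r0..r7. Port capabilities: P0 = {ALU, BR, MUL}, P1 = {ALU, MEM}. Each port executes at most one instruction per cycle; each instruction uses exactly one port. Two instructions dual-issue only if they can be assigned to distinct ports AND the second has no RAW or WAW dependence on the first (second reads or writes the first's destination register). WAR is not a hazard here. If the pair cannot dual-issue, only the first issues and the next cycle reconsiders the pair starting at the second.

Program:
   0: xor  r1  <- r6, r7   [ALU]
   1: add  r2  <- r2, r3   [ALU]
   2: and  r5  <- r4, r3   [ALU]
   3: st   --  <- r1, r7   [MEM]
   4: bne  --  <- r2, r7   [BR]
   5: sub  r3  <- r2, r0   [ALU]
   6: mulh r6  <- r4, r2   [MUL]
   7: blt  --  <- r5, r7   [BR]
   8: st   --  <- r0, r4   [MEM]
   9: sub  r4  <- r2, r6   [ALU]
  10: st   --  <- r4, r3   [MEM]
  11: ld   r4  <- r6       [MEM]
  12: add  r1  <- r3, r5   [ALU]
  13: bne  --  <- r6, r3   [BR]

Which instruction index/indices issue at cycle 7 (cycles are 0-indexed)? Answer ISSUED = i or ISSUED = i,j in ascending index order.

t=0 i0+i1:xor add ; dual
t=1 i2+i3:and st ; dual
t=2 i4+i5:bne sub ; dual
t=3 i6:mulh ; no-port MUL/BR
t=4 i7+i8:blt st ; dual
t=5 i9:sub ; RAW r4
t=6 i10:st ; no-port MEM/MEM
t=7 i11+i12:ld add ; dual
t=8 i13:bne ; tail

ISSUED = 11,12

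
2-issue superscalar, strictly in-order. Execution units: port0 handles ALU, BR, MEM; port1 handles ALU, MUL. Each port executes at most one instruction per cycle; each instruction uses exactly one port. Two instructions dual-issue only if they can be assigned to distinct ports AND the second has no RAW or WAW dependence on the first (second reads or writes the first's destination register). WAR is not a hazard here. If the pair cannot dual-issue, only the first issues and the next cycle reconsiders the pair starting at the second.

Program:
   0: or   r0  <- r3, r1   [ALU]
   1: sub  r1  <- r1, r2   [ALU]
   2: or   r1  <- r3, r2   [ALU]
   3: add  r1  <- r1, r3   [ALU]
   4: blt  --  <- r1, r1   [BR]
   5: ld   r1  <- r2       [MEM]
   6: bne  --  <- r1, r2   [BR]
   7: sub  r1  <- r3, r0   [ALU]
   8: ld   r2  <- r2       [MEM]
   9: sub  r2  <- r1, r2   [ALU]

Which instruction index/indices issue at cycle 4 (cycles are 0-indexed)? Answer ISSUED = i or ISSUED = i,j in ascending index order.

c0: i0&i1 or sub  pair
c1: i2 or  RAW+WAW r1
c2: i3 add  RAW r1
c3: i4 blt  no-port BR/MEM
c4: i5 ld  no-port MEM/BR
c5: i6&i7 bne sub  pair
c6: i8 ld  RAW+WAW r2
c7: i9 sub  tail

ISSUED = 5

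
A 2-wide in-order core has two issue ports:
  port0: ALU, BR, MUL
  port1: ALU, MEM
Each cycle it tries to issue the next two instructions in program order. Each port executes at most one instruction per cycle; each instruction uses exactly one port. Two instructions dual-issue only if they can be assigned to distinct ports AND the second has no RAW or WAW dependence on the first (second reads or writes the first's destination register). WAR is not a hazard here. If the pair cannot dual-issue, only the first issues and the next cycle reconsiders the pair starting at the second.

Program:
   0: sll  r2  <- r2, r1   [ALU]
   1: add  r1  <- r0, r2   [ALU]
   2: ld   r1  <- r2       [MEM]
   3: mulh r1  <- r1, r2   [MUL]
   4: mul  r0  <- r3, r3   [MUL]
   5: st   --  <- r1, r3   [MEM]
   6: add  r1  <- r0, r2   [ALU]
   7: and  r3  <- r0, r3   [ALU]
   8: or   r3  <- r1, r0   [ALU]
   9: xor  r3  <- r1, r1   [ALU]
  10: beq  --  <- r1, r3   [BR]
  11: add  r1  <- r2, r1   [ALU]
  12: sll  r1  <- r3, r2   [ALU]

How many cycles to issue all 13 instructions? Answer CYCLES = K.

t=0 i0:sll.ALU ; RAW r2
t=1 i1:add.ALU ; WAW r1
t=2 i2:ld.MEM ; RAW+WAW r1
t=3 i3:mulh.MUL ; no-port MUL/MUL
t=4 i4/i5:mul.MUL/st.MEM ; 2-wide
t=5 i6/i7:add.ALU/and.ALU ; 2-wide
t=6 i8:or.ALU ; WAW r3
t=7 i9:xor.ALU ; RAW r3
t=8 i10/i11:beq.BR/add.ALU ; 2-wide
t=9 i12:sll.ALU ; tail

CYCLES = 10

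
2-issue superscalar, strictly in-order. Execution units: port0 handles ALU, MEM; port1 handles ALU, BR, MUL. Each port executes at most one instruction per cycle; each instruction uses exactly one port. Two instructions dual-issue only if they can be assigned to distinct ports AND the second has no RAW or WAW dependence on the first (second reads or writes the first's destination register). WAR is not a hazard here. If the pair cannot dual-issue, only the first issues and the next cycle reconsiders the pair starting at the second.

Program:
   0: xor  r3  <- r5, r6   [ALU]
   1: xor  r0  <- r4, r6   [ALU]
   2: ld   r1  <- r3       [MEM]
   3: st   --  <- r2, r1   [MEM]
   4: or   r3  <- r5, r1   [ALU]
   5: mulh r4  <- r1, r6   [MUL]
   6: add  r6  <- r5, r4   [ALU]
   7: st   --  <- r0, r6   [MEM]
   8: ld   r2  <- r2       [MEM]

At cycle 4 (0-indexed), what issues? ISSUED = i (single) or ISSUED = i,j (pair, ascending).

ISSUED = 6

t=0 i0,i1:xor.ALU xor.ALU ; 2-wide
t=1 i2:ld.MEM ; no-port MEM/MEM
t=2 i3,i4:st.MEM or.ALU ; 2-wide
t=3 i5:mulh.MUL ; RAW r4
t=4 i6:add.ALU ; RAW r6
t=5 i7:st.MEM ; no-port MEM/MEM
t=6 i8:ld.MEM ; tail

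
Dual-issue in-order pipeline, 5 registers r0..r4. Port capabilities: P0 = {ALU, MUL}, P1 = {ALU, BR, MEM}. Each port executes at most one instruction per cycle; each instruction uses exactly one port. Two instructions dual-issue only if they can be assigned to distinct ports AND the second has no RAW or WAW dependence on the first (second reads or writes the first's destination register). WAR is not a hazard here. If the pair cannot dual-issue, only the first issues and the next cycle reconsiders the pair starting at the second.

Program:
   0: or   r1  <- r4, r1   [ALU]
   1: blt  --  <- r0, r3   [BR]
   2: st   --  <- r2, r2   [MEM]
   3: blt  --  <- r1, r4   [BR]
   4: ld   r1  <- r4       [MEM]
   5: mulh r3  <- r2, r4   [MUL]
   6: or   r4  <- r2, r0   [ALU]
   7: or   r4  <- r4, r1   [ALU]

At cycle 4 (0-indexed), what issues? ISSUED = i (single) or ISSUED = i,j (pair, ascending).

ISSUED = 6

t=0 i0+i1:or;blt ; pair
t=1 i2:st ; no-port MEM/BR
t=2 i3:blt ; no-port BR/MEM
t=3 i4+i5:ld;mulh ; pair
t=4 i6:or ; RAW+WAW r4
t=5 i7:or ; tail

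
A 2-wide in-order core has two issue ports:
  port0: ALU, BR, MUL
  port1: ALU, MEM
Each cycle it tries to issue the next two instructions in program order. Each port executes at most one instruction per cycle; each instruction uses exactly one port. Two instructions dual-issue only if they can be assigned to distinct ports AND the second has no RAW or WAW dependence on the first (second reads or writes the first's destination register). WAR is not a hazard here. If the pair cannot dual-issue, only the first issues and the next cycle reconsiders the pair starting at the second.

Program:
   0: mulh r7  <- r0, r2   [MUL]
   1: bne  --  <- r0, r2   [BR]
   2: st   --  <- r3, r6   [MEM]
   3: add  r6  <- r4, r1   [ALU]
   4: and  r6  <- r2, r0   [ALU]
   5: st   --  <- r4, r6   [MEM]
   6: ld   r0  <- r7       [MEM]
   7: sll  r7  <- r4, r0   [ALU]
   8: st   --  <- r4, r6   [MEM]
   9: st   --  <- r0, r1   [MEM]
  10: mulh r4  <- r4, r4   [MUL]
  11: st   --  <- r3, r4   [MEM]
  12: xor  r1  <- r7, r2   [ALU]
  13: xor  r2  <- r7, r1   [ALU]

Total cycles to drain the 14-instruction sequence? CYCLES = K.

c0: i0 mulh  no-port MUL/BR
c1: i1+i2 bne;st  dual
c2: i3 add  WAW r6
c3: i4 and  RAW r6
c4: i5 st  no-port MEM/MEM
c5: i6 ld  RAW r0
c6: i7+i8 sll;st  dual
c7: i9+i10 st;mulh  dual
c8: i11+i12 st;xor  dual
c9: i13 xor  tail

CYCLES = 10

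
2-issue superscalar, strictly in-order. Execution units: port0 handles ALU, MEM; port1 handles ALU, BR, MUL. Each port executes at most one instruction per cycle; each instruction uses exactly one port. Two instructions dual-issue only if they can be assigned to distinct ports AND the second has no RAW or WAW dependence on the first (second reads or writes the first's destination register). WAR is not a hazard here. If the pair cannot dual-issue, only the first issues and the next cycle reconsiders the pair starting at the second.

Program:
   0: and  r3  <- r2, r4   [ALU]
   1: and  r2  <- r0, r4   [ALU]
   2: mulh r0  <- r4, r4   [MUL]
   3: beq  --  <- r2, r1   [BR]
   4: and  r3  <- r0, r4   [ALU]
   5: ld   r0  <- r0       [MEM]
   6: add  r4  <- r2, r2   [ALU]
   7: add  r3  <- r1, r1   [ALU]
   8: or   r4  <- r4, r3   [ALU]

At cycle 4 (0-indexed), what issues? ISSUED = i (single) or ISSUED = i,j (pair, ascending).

ISSUED = 7

[0] i0&i1  and.ALU;and.ALU  -- pair
[1] i2  mulh.MUL  -- no-port MUL/BR
[2] i3&i4  beq.BR;and.ALU  -- pair
[3] i5&i6  ld.MEM;add.ALU  -- pair
[4] i7  add.ALU  -- RAW r3
[5] i8  or.ALU  -- tail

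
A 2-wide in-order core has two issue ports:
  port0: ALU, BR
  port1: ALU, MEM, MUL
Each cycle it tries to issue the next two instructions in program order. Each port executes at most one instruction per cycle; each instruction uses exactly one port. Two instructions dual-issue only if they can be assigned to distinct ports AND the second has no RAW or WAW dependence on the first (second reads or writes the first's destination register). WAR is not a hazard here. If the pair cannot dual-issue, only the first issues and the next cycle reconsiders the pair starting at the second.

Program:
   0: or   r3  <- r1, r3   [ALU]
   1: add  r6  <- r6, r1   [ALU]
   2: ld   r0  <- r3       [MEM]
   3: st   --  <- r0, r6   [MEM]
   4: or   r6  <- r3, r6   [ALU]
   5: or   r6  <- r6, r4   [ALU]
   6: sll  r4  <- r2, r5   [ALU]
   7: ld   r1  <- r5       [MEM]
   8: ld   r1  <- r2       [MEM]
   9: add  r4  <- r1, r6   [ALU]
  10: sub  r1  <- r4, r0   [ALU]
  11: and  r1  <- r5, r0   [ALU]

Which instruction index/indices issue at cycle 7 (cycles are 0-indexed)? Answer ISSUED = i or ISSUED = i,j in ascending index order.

ISSUED = 10

#0 head=0: or.ALU add.ALU i0&i1 dual
#1 head=2: ld.MEM i2 no-port MEM/MEM
#2 head=3: st.MEM or.ALU i3&i4 dual
#3 head=5: or.ALU sll.ALU i5&i6 dual
#4 head=7: ld.MEM i7 no-port MEM/MEM
#5 head=8: ld.MEM i8 RAW r1
#6 head=9: add.ALU i9 RAW r4
#7 head=10: sub.ALU i10 WAW r1
#8 head=11: and.ALU i11 tail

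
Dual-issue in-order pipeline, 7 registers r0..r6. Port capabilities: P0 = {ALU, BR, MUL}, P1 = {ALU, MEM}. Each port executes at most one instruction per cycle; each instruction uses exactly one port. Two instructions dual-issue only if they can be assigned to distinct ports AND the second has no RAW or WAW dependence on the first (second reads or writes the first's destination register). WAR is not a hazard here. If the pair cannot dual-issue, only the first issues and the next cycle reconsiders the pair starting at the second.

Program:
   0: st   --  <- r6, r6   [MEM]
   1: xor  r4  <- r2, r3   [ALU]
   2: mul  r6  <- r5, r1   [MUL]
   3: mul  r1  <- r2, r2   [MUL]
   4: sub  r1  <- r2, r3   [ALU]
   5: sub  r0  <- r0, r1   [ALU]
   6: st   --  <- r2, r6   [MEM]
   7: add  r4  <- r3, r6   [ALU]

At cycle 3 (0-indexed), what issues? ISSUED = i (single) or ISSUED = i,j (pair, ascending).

c0: i0+i1 st.MEM xor.ALU  pair
c1: i2 mul.MUL  no-port MUL/MUL
c2: i3 mul.MUL  WAW r1
c3: i4 sub.ALU  RAW r1
c4: i5+i6 sub.ALU st.MEM  pair
c5: i7 add.ALU  tail

ISSUED = 4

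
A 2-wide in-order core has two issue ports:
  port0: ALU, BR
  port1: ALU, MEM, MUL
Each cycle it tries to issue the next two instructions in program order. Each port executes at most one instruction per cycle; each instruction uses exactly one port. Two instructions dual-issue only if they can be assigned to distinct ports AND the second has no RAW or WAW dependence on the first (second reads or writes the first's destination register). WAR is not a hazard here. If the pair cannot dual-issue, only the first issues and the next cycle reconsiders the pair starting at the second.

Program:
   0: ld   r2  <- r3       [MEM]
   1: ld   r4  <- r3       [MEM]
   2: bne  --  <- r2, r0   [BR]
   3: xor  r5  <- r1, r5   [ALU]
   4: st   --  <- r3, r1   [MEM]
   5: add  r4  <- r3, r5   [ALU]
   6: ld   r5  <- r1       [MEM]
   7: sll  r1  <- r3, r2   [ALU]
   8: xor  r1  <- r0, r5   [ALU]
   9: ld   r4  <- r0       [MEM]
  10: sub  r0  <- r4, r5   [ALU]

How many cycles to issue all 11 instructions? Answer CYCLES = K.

CYCLES = 7

  cy0 -> i0 (ld.MEM) no-port MEM/MEM
  cy1 -> i1,i2 (ld.MEM bne.BR) 2-wide
  cy2 -> i3,i4 (xor.ALU st.MEM) 2-wide
  cy3 -> i5,i6 (add.ALU ld.MEM) 2-wide
  cy4 -> i7 (sll.ALU) WAW r1
  cy5 -> i8,i9 (xor.ALU ld.MEM) 2-wide
  cy6 -> i10 (sub.ALU) tail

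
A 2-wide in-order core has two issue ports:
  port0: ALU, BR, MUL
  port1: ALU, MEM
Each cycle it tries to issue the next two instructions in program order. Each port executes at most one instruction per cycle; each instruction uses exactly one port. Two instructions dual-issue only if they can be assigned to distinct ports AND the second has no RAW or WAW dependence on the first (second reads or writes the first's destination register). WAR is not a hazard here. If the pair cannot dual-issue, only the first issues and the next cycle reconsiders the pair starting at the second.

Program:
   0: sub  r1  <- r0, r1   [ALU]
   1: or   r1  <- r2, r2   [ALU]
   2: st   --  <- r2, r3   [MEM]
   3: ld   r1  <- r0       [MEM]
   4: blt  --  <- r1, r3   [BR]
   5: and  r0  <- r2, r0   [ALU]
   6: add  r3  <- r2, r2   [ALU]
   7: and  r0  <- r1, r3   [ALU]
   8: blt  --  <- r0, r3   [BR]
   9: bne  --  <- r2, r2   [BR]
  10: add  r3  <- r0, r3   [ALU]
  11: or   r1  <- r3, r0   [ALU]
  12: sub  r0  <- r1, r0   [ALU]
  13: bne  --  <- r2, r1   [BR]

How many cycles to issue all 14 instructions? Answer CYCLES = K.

CYCLES = 10

#0 head=0: sub.ALU i0 WAW r1
#1 head=1: or.ALU/st.MEM i1&i2 2-wide
#2 head=3: ld.MEM i3 RAW r1
#3 head=4: blt.BR/and.ALU i4&i5 2-wide
#4 head=6: add.ALU i6 RAW r3
#5 head=7: and.ALU i7 RAW r0
#6 head=8: blt.BR i8 no-port BR/BR
#7 head=9: bne.BR/add.ALU i9&i10 2-wide
#8 head=11: or.ALU i11 RAW r1
#9 head=12: sub.ALU/bne.BR i12&i13 2-wide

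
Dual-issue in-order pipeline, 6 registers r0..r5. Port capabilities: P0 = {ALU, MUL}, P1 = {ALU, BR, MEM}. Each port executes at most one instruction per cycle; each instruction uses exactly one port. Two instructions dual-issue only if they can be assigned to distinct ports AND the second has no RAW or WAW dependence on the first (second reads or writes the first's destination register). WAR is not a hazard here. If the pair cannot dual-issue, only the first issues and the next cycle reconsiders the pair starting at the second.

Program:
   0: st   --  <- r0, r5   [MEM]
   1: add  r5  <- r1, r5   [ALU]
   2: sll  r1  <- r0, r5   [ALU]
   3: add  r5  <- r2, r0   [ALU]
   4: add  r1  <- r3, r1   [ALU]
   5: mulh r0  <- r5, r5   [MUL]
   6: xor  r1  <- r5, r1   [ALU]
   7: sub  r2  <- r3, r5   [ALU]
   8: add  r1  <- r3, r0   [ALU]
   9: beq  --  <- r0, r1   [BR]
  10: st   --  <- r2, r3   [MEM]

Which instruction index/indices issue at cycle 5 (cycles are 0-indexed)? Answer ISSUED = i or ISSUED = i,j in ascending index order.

#0 head=0: st.MEM add.ALU i0+i1 2-wide
#1 head=2: sll.ALU add.ALU i2+i3 2-wide
#2 head=4: add.ALU mulh.MUL i4+i5 2-wide
#3 head=6: xor.ALU sub.ALU i6+i7 2-wide
#4 head=8: add.ALU i8 RAW r1
#5 head=9: beq.BR i9 no-port BR/MEM
#6 head=10: st.MEM i10 tail

ISSUED = 9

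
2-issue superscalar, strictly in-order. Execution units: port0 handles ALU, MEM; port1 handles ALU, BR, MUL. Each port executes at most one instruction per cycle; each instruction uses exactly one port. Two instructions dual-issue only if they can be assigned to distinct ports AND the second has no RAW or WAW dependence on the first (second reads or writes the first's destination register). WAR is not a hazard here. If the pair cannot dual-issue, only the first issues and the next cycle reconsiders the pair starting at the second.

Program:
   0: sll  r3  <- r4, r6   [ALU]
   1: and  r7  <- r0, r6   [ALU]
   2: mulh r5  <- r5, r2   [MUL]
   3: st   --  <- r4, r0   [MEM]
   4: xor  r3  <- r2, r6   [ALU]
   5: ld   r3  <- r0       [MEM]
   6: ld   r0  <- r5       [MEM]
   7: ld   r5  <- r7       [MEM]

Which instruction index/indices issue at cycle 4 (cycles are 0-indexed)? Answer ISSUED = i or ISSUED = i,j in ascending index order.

ISSUED = 6

  cy0 -> i0/i1 (sll.ALU/and.ALU) pair
  cy1 -> i2/i3 (mulh.MUL/st.MEM) pair
  cy2 -> i4 (xor.ALU) WAW r3
  cy3 -> i5 (ld.MEM) no-port MEM/MEM
  cy4 -> i6 (ld.MEM) no-port MEM/MEM
  cy5 -> i7 (ld.MEM) tail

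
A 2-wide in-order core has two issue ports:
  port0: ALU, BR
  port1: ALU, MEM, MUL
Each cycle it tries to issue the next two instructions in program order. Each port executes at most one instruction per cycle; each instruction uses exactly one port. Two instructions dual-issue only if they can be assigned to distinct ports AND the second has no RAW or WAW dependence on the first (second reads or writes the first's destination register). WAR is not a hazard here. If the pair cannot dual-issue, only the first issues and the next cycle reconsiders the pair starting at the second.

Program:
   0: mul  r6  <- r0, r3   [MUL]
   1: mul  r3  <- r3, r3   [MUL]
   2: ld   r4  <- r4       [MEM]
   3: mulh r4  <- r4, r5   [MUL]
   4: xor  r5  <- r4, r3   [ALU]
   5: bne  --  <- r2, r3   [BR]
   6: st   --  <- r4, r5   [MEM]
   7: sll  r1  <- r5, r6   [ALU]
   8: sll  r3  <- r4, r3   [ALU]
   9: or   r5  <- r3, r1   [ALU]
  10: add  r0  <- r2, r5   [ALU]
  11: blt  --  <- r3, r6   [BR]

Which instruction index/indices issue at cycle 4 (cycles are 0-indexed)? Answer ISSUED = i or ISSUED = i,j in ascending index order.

  cy0 -> i0 (mul) no-port MUL/MUL
  cy1 -> i1 (mul) no-port MUL/MEM
  cy2 -> i2 (ld) no-port MEM/MUL
  cy3 -> i3 (mulh) RAW r4
  cy4 -> i4&i5 (xor/bne) pair
  cy5 -> i6&i7 (st/sll) pair
  cy6 -> i8 (sll) RAW r3
  cy7 -> i9 (or) RAW r5
  cy8 -> i10&i11 (add/blt) pair

ISSUED = 4,5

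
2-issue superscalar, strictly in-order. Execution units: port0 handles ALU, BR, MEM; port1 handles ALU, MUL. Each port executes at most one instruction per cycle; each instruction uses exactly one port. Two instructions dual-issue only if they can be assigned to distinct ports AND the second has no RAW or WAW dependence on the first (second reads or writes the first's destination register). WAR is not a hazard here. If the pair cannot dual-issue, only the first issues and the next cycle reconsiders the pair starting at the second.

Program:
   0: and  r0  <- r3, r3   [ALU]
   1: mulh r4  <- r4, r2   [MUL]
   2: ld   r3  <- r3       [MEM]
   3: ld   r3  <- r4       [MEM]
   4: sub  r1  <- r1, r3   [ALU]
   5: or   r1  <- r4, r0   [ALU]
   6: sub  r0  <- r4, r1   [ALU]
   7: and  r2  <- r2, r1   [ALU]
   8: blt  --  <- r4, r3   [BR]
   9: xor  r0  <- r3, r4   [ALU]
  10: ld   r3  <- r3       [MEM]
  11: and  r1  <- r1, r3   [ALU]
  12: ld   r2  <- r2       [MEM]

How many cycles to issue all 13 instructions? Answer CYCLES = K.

#0 head=0: and+mulh i0,i1 pair
#1 head=2: ld i2 no-port MEM/MEM
#2 head=3: ld i3 RAW r3
#3 head=4: sub i4 WAW r1
#4 head=5: or i5 RAW r1
#5 head=6: sub+and i6,i7 pair
#6 head=8: blt+xor i8,i9 pair
#7 head=10: ld i10 RAW r3
#8 head=11: and+ld i11,i12 pair

CYCLES = 9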